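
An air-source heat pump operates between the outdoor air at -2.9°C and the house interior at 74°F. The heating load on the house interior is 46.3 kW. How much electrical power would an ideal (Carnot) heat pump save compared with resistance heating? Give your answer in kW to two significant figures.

In absolute terms T_C = 270.25 K and T_H = 296.48 K, so ΔT = 26.23 K.
COP_Carnot = T_H/ΔT = 296.48/26.23 = 11.30.
Resistance heating needs Ẇ_res = Q̇_H = 46.30 kW; the reversible heat pump needs only Ẇ_hp = Q̇_H/COP = 4.097 kW.
Saving = 46.30 − 4.097 = 42.20 kW.

42 kW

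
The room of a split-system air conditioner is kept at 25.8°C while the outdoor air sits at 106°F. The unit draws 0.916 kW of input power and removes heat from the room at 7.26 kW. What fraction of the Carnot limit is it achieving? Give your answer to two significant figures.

0.41

COP_actual = Q̇_C/Ẇ = 7.260/0.9160 = 7.926.
In absolute terms T_C = 298.95 K and T_H = 314.26 K, so ΔT = 15.31 K.
COP_Carnot = T_C/ΔT = 298.95/15.31 = 19.53.
η_II = COP_actual/COP_Carnot = 7.926/19.53 = 0.4059.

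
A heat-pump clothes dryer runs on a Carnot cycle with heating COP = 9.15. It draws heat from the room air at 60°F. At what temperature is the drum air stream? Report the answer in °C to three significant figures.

COP_HP = T_H/(T_H − T_C) rearranges to T_H = COP·T_C/(COP − 1).
With T_C = 288.71 K, T_H = 9.15 × 288.71/8.150 = 324.13 K.
Converting, 324.13 K = 50.98°C.

51.0 °C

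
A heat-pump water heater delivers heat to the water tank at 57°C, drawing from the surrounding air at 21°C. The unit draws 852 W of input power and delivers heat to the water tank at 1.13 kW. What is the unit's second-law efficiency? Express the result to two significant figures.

Converting, Q̇_H = 1.130 kW = 1130 W, so COP_actual = Q̇_H/Ẇ = 1130/852.0 = 1.326.
In absolute terms T_C = 294.15 K and T_H = 330.15 K, so ΔT = 36.00 K.
COP_Carnot = T_H/ΔT = 330.15/36.00 = 9.171.
η_II = COP_actual/COP_Carnot = 1.326/9.171 = 0.1446.

0.14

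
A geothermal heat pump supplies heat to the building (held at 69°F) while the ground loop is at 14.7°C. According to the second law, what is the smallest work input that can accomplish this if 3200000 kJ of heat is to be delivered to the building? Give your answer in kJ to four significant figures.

In absolute terms T_C = 287.85 K and T_H = 293.71 K, so ΔT = 5.856 K.
The reversible limit is COP_HP = T_H/ΔT = 50.16, so W_min = Q_H/COP = Q_H·ΔT/T_H.
W_min = 3200000 × 5.856/293.71 = 63800 kJ.

63800 kJ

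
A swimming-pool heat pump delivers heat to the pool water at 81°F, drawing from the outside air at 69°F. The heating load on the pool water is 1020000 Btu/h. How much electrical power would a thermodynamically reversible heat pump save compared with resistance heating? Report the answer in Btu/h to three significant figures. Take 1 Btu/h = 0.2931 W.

In absolute terms T_C = 293.71 K and T_H = 300.37 K, so ΔT = 6.667 K.
COP_Carnot = T_H/ΔT = 300.37/6.667 = 45.06.
Resistance heating needs Ẇ_res = Q̇_H = 1020000 Btu/h; the reversible heat pump needs only Ẇ_hp = Q̇_H/COP = 22640 Btu/h.
Saving = 1020000 − 22640 = 997400 Btu/h.

997000 Btu/h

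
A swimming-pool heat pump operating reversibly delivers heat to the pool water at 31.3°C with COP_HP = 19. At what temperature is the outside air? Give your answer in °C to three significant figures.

COP_HP = T_H/(T_H − T_C) gives T_H − T_C = T_H/COP.
With T_H = 304.45 K, T_C = 304.45 × (1 − 1/19) = 288.43 K.
Converting, 288.43 K = 15.28°C.

15.3 °C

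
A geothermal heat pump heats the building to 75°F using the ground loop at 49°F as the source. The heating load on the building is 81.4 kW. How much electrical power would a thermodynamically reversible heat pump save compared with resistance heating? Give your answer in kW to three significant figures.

77.4 kW

In absolute terms T_C = 282.59 K and T_H = 297.04 K, so ΔT = 14.44 K.
COP_Carnot = T_H/ΔT = 297.04/14.44 = 20.56.
Resistance heating needs Ẇ_res = Q̇_H = 81.40 kW; the reversible heat pump needs only Ẇ_hp = Q̇_H/COP = 3.958 kW.
Saving = 81.40 − 3.958 = 77.44 kW.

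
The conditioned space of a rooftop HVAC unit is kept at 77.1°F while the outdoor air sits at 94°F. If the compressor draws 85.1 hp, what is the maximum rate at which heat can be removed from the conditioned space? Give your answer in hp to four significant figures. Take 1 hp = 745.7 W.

In absolute terms T_C = 298.21 K and T_H = 307.59 K, so ΔT = 9.389 K.
COP_Carnot = T_C/ΔT = 298.21/9.389 = 31.76.
Q̇_max = COP_Carnot × Ẇ = 31.76 × 85.10 hp = 2703 hp.

2703 hp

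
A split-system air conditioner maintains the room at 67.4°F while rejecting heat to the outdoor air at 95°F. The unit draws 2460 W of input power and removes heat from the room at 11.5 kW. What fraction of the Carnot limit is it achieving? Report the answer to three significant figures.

0.245

Converting, Q̇_C = 11.50 kW = 11500 W, so COP_actual = Q̇_C/Ẇ = 11500/2460 = 4.675.
In absolute terms T_C = 292.82 K and T_H = 308.15 K, so ΔT = 15.33 K.
COP_Carnot = T_C/ΔT = 292.82/15.33 = 19.10.
η_II = COP_actual/COP_Carnot = 4.675/19.10 = 0.2448.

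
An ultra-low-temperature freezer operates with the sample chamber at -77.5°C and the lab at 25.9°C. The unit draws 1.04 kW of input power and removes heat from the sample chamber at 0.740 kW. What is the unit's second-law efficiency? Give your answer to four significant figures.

COP_actual = Q̇_C/Ẇ = 0.7400/1.040 = 0.7115.
In absolute terms T_C = 195.65 K and T_H = 299.05 K, so ΔT = 103.4 K.
COP_Carnot = T_C/ΔT = 195.65/103.4 = 1.892.
η_II = COP_actual/COP_Carnot = 0.7115/1.892 = 0.3760.

0.3760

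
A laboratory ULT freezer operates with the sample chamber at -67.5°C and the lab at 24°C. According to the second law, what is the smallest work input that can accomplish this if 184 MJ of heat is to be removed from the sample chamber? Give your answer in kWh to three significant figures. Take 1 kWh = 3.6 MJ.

22.7 kWh

In absolute terms T_C = 205.65 K and T_H = 297.15 K, so ΔT = 91.50 K.
The reversible limit is COP_R = T_C/ΔT = 2.248, so W_min = Q_C/COP = Q_C·ΔT/T_C.
W_min = 184.0 × 91.50/205.65 = 81.87 MJ = 22.74 kWh.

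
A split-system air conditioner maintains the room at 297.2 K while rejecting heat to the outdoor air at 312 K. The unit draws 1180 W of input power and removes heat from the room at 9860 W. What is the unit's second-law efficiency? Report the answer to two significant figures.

0.42

COP_actual = Q̇_C/Ẇ = 9860/1180 = 8.356.
The reservoir spacing is ΔT = 312 − 297.2 = 14.80 K.
COP_Carnot = T_C/ΔT = 297.20/14.80 = 20.08.
η_II = COP_actual/COP_Carnot = 8.356/20.08 = 0.4161.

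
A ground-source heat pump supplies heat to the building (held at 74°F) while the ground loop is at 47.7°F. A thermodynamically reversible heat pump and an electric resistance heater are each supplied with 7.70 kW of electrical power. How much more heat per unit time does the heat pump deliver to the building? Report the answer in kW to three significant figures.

149 kW

In absolute terms T_C = 281.87 K and T_H = 296.48 K, so ΔT = 14.61 K.
COP_Carnot = T_H/ΔT = 296.48/14.61 = 20.29.
The heat pump delivers Q̇_H = COP × Ẇ = 156.2 kW; the resistance heater delivers Ẇ = 7.700 kW.
Extra = (COP − 1)·Ẇ = 148.5 kW.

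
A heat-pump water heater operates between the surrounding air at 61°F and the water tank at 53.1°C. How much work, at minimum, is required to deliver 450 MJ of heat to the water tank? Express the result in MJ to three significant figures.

In absolute terms T_C = 289.26 K and T_H = 326.25 K, so ΔT = 36.99 K.
The reversible limit is COP_HP = T_H/ΔT = 8.820, so W_min = Q_H/COP = Q_H·ΔT/T_H.
W_min = 450.0 × 36.99/326.25 = 51.02 MJ.

51.0 MJ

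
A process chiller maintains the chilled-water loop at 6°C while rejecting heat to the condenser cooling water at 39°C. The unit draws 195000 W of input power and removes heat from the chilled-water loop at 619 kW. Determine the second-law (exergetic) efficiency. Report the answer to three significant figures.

0.375

Converting, Q̇_C = 619.0 kW = 619000 W, so COP_actual = Q̇_C/Ẇ = 619000/195000 = 3.174.
In absolute terms T_C = 279.15 K and T_H = 312.15 K, so ΔT = 33.00 K.
COP_Carnot = T_C/ΔT = 279.15/33.00 = 8.459.
η_II = COP_actual/COP_Carnot = 3.174/8.459 = 0.3753.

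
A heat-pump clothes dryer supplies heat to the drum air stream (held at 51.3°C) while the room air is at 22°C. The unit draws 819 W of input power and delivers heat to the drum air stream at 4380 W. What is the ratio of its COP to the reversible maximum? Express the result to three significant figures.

0.483

COP_actual = Q̇_H/Ẇ = 4380/819.0 = 5.348.
In absolute terms T_C = 295.15 K and T_H = 324.45 K, so ΔT = 29.30 K.
COP_Carnot = T_H/ΔT = 324.45/29.30 = 11.07.
η_II = COP_actual/COP_Carnot = 5.348/11.07 = 0.4830.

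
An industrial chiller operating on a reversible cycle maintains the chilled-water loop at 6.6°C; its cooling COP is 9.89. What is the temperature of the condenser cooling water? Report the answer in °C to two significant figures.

35 °C

COP_R = T_C/(T_H − T_C) gives T_H − T_C = T_C/COP.
With T_C = 279.75 K, T_H = 279.75 × (1 + 1/9.89) = 308.04 K.
Converting, 308.04 K = 34.89°C.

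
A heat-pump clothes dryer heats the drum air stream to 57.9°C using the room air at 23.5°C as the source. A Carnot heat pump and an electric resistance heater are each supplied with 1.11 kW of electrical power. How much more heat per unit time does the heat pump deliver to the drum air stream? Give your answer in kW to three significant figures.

In absolute terms T_C = 296.65 K and T_H = 331.05 K, so ΔT = 34.40 K.
COP_Carnot = T_H/ΔT = 331.05/34.40 = 9.624.
The heat pump delivers Q̇_H = COP × Ẇ = 10.68 kW; the resistance heater delivers Ẇ = 1.110 kW.
Extra = (COP − 1)·Ẇ = 9.572 kW.

9.57 kW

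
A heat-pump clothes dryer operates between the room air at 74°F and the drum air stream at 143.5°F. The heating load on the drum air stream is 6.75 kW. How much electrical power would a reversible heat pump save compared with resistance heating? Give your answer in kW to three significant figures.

In absolute terms T_C = 296.48 K and T_H = 335.09 K, so ΔT = 38.61 K.
COP_Carnot = T_H/ΔT = 335.09/38.61 = 8.679.
Resistance heating needs Ẇ_res = Q̇_H = 6.750 kW; the reversible heat pump needs only Ẇ_hp = Q̇_H/COP = 0.7778 kW.
Saving = 6.750 − 0.7778 = 5.972 kW.

5.97 kW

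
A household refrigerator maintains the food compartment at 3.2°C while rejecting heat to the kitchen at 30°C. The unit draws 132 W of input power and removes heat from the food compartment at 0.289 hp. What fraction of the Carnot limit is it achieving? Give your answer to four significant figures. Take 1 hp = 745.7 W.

0.1583

Converting, Q̇_C = 0.2890 hp = 215.5 W, so COP_actual = Q̇_C/Ẇ = 215.5/132.0 = 1.633.
In absolute terms T_C = 276.35 K and T_H = 303.15 K, so ΔT = 26.80 K.
COP_Carnot = T_C/ΔT = 276.35/26.80 = 10.31.
η_II = COP_actual/COP_Carnot = 1.633/10.31 = 0.1583.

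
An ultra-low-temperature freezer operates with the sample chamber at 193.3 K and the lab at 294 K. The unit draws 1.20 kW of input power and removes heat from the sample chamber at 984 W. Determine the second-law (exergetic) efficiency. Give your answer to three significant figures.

0.427

Converting, Q̇_C = 984.0 W = 0.9840 kW, so COP_actual = Q̇_C/Ẇ = 0.9840/1.200 = 0.8200.
The reservoir spacing is ΔT = 294 − 193.3 = 100.7 K.
COP_Carnot = T_C/ΔT = 193.30/100.7 = 1.920.
η_II = COP_actual/COP_Carnot = 0.8200/1.920 = 0.4272.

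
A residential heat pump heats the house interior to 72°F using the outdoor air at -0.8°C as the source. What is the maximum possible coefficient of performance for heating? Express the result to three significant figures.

12.8

In absolute terms T_C = 272.35 K and T_H = 295.37 K, so ΔT = 23.02 K.
For a reversible cycle, COP_Carnot = T_H/ΔT = 295.37/23.02 = 12.83.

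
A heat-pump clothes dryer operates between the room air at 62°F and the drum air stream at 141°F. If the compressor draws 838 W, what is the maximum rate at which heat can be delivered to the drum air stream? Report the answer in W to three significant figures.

6370 W

In absolute terms T_C = 289.82 K and T_H = 333.71 K, so ΔT = 43.89 K.
COP_Carnot = T_H/ΔT = 333.71/43.89 = 7.603.
Q̇_max = COP_Carnot × Ẇ = 7.603 × 838.0 W = 6372 W.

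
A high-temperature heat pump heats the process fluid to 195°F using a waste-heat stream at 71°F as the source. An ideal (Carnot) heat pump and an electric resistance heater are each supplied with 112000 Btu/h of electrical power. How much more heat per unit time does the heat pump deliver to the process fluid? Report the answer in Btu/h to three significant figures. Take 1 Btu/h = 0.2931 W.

In absolute terms T_C = 294.82 K and T_H = 363.71 K, so ΔT = 68.89 K.
COP_Carnot = T_H/ΔT = 363.71/68.89 = 5.280.
The heat pump delivers Q̇_H = COP × Ẇ = 591300 Btu/h; the resistance heater delivers Ẇ = 112000 Btu/h.
Extra = (COP − 1)·Ẇ = 479300 Btu/h.

479000 Btu/h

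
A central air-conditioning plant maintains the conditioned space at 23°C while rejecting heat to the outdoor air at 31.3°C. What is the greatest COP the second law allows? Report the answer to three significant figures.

35.7

In absolute terms T_C = 296.15 K and T_H = 304.45 K, so ΔT = 8.300 K.
For a reversible cycle, COP_Carnot = T_C/ΔT = 296.15/8.300 = 35.68.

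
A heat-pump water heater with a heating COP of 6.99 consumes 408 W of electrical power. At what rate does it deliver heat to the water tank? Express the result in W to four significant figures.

2852 W

Q̇_H = COP_HP × Ẇ = 6.99 × 408.0 = 2852 W.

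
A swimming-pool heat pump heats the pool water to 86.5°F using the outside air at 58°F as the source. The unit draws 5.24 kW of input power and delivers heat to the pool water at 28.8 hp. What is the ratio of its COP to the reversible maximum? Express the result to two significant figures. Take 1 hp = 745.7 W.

Converting, Q̇_H = 28.80 hp = 21.48 kW, so COP_actual = Q̇_H/Ẇ = 21.48/5.240 = 4.099.
In absolute terms T_C = 287.59 K and T_H = 303.43 K, so ΔT = 15.83 K.
COP_Carnot = T_H/ΔT = 303.43/15.83 = 19.16.
η_II = COP_actual/COP_Carnot = 4.099/19.16 = 0.2139.

0.21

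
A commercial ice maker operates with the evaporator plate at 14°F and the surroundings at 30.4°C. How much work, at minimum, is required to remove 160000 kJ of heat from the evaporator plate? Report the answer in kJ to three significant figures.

In absolute terms T_C = 263.15 K and T_H = 303.55 K, so ΔT = 40.40 K.
The reversible limit is COP_R = T_C/ΔT = 6.514, so W_min = Q_C/COP = Q_C·ΔT/T_C.
W_min = 160000 × 40.40/263.15 = 24560 kJ.

24600 kJ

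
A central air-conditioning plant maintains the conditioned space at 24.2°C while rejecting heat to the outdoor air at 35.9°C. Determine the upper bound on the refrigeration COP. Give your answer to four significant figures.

25.41

In absolute terms T_C = 297.35 K and T_H = 309.05 K, so ΔT = 11.70 K.
For a reversible cycle, COP_Carnot = T_C/ΔT = 297.35/11.70 = 25.41.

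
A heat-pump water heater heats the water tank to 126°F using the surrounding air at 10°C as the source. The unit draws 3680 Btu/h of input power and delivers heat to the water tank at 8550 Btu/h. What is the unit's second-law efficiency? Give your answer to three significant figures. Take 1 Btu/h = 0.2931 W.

0.301

COP_actual = Q̇_H/Ẇ = 8550/3680 = 2.323.
In absolute terms T_C = 283.15 K and T_H = 325.37 K, so ΔT = 42.22 K.
COP_Carnot = T_H/ΔT = 325.37/42.22 = 7.706.
η_II = COP_actual/COP_Carnot = 2.323/7.706 = 0.3015.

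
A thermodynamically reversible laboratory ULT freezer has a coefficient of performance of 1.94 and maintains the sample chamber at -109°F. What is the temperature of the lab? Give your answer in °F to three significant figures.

COP_R = T_C/(T_H − T_C) gives T_H − T_C = T_C/COP.
With T_C = 194.82 K, T_H = 194.82 × (1 + 1/1.94) = 295.24 K.
Converting, 295.24 K = 71.76°F.

71.8 °F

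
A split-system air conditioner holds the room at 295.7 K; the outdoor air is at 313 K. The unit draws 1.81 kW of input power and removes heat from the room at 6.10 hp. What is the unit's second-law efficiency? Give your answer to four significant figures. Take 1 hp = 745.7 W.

Converting, Q̇_C = 6.100 hp = 4.549 kW, so COP_actual = Q̇_C/Ẇ = 4.549/1.810 = 2.513.
The reservoir spacing is ΔT = 313 − 295.7 = 17.30 K.
COP_Carnot = T_C/ΔT = 295.70/17.30 = 17.09.
η_II = COP_actual/COP_Carnot = 2.513/17.09 = 0.1470.

0.1470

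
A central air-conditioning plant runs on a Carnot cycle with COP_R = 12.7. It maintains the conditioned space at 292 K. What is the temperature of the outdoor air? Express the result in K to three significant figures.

COP_R = T_C/(T_H − T_C) gives T_H − T_C = T_C/COP.
With T_C = 292.00 K, T_H = 292.00 × (1 + 1/12.7) = 314.99 K.

315 K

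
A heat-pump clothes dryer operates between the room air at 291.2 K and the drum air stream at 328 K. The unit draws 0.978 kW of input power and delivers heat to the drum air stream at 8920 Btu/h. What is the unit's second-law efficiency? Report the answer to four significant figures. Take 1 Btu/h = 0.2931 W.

0.2999

Converting, Q̇_H = 8920 Btu/h = 2.614 kW, so COP_actual = Q̇_H/Ẇ = 2.614/0.9780 = 2.673.
The reservoir spacing is ΔT = 328 − 291.2 = 36.80 K.
COP_Carnot = T_H/ΔT = 328.00/36.80 = 8.913.
η_II = COP_actual/COP_Carnot = 2.673/8.913 = 0.2999.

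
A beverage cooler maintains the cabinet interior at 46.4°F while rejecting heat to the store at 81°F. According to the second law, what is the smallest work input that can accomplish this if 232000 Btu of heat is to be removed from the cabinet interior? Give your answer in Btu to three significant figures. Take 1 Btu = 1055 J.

15900 Btu

In absolute terms T_C = 281.15 K and T_H = 300.37 K, so ΔT = 19.22 K.
The reversible limit is COP_R = T_C/ΔT = 14.63, so W_min = Q_C/COP = Q_C·ΔT/T_C.
W_min = 232000 × 19.22/281.15 = 15860 Btu.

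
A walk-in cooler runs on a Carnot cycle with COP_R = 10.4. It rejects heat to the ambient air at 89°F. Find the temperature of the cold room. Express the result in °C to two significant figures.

4.9 °C

For a Carnot refrigerator COP_R = T_C/(T_H − T_C), so T_C = COP·T_H/(1 + COP).
With T_H = 304.82 K, T_C = 10.4 × 304.82/11.40 = 278.08 K.
Converting, 278.08 K = 4.93°C.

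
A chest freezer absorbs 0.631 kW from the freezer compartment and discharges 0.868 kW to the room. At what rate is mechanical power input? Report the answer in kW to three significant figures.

For a cyclic device the first law requires Q̇_H = Q̇_C + Ẇ.
Ẇ = Q̇_H − Q̇_C = 0.2370 kW.

0.237 kW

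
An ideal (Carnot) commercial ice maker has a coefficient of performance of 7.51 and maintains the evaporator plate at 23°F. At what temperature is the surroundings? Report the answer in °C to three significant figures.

30.7 °C

COP_R = T_C/(T_H − T_C) gives T_H − T_C = T_C/COP.
With T_C = 268.15 K, T_H = 268.15 × (1 + 1/7.51) = 303.86 K.
Converting, 303.86 K = 30.71°C.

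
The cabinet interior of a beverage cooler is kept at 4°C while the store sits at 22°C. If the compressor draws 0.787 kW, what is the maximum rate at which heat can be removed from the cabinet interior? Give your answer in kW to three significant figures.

In absolute terms T_C = 277.15 K and T_H = 295.15 K, so ΔT = 18.00 K.
COP_Carnot = T_C/ΔT = 277.15/18.00 = 15.40.
Q̇_max = COP_Carnot × Ẇ = 15.40 × 0.7870 kW = 12.12 kW.

12.1 kW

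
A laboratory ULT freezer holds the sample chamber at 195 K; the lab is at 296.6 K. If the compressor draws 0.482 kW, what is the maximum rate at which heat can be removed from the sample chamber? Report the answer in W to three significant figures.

The reservoir spacing is ΔT = 296.6 − 195 = 101.6 K.
COP_Carnot = T_C/ΔT = 195.00/101.6 = 1.919.
Q̇_max = COP_Carnot × Ẇ = 1.919 × 0.4820 kW = 0.9251 kW = 925.1 W.

925 W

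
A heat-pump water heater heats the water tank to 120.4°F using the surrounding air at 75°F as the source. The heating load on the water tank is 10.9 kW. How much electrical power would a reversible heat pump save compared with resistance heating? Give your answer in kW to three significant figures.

In absolute terms T_C = 297.04 K and T_H = 322.26 K, so ΔT = 25.22 K.
COP_Carnot = T_H/ΔT = 322.26/25.22 = 12.78.
Resistance heating needs Ẇ_res = Q̇_H = 10.90 kW; the reversible heat pump needs only Ẇ_hp = Q̇_H/COP = 0.8531 kW.
Saving = 10.90 − 0.8531 = 10.05 kW.

10.0 kW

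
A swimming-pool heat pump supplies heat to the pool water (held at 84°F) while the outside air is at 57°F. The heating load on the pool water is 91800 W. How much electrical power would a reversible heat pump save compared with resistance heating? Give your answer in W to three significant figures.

87200 W

In absolute terms T_C = 287.04 K and T_H = 302.04 K, so ΔT = 15.00 K.
COP_Carnot = T_H/ΔT = 302.04/15.00 = 20.14.
Resistance heating needs Ẇ_res = Q̇_H = 91800 W; the reversible heat pump needs only Ẇ_hp = Q̇_H/COP = 4559 W.
Saving = 91800 − 4559 = 87240 W.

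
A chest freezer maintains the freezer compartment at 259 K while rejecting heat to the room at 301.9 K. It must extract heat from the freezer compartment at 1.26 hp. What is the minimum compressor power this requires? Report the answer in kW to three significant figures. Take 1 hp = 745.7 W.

The reservoir spacing is ΔT = 301.9 − 259 = 42.90 K.
COP_Carnot = T_C/ΔT = 259.00/42.90 = 6.037.
Ẇ_min = Q̇/COP_Carnot = 1.260/6.037 = 0.2087 hp = 0.1556 kW.

0.156 kW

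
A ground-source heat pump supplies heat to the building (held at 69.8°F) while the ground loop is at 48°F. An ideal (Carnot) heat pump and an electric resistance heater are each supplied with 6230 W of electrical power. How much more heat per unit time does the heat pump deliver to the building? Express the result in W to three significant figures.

In absolute terms T_C = 282.04 K and T_H = 294.15 K, so ΔT = 12.11 K.
COP_Carnot = T_H/ΔT = 294.15/12.11 = 24.29.
The heat pump delivers Q̇_H = COP × Ẇ = 151300 W; the resistance heater delivers Ẇ = 6230 W.
Extra = (COP − 1)·Ẇ = 145100 W.

145000 W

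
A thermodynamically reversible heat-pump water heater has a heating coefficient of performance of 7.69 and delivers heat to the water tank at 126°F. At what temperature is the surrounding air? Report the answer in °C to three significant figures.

9.91 °C

COP_HP = T_H/(T_H − T_C) gives T_H − T_C = T_H/COP.
With T_H = 325.37 K, T_C = 325.37 × (1 − 1/7.69) = 283.06 K.
Converting, 283.06 K = 9.91°C.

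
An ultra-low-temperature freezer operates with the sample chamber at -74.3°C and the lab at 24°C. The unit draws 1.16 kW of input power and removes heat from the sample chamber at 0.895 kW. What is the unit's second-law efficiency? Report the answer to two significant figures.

COP_actual = Q̇_C/Ẇ = 0.8950/1.160 = 0.7716.
In absolute terms T_C = 198.85 K and T_H = 297.15 K, so ΔT = 98.30 K.
COP_Carnot = T_C/ΔT = 198.85/98.30 = 2.023.
η_II = COP_actual/COP_Carnot = 0.7716/2.023 = 0.3814.

0.38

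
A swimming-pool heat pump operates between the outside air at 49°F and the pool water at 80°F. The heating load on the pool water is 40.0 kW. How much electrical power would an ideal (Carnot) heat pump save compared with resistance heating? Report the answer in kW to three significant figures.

In absolute terms T_C = 282.59 K and T_H = 299.82 K, so ΔT = 17.22 K.
COP_Carnot = T_H/ΔT = 299.82/17.22 = 17.41.
Resistance heating needs Ẇ_res = Q̇_H = 40.00 kW; the reversible heat pump needs only Ẇ_hp = Q̇_H/COP = 2.298 kW.
Saving = 40.00 − 2.298 = 37.70 kW.

37.7 kW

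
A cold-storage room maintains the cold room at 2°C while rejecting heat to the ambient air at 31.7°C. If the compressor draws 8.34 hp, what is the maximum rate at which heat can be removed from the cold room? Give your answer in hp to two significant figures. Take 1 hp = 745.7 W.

77 hp

In absolute terms T_C = 275.15 K and T_H = 304.85 K, so ΔT = 29.70 K.
COP_Carnot = T_C/ΔT = 275.15/29.70 = 9.264.
Q̇_max = COP_Carnot × Ẇ = 9.264 × 8.340 hp = 77.26 hp.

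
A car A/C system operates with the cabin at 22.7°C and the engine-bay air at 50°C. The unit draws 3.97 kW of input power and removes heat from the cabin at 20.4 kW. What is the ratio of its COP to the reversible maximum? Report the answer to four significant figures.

0.4742

COP_actual = Q̇_C/Ẇ = 20.40/3.970 = 5.139.
In absolute terms T_C = 295.85 K and T_H = 323.15 K, so ΔT = 27.30 K.
COP_Carnot = T_C/ΔT = 295.85/27.30 = 10.84.
η_II = COP_actual/COP_Carnot = 5.139/10.84 = 0.4742.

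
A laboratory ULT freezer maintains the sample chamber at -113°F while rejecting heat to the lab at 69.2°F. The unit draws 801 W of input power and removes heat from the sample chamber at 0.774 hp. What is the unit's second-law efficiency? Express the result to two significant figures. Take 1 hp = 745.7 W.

0.38

Converting, Q̇_C = 0.7740 hp = 577.2 W, so COP_actual = Q̇_C/Ẇ = 577.2/801.0 = 0.7206.
In absolute terms T_C = 192.59 K and T_H = 293.82 K, so ΔT = 101.2 K.
COP_Carnot = T_C/ΔT = 192.59/101.2 = 1.903.
η_II = COP_actual/COP_Carnot = 0.7206/1.903 = 0.3787.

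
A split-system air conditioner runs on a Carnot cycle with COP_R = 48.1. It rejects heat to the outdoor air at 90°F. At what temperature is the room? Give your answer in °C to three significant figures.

For a Carnot refrigerator COP_R = T_C/(T_H − T_C), so T_C = COP·T_H/(1 + COP).
With T_H = 305.37 K, T_C = 48.1 × 305.37/49.10 = 299.15 K.
Converting, 299.15 K = 26.00°C.

26.0 °C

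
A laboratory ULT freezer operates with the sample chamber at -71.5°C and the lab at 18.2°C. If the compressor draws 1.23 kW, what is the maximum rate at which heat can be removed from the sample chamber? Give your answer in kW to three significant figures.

In absolute terms T_C = 201.65 K and T_H = 291.35 K, so ΔT = 89.70 K.
COP_Carnot = T_C/ΔT = 201.65/89.70 = 2.248.
Q̇_max = COP_Carnot × Ẇ = 2.248 × 1.230 kW = 2.765 kW.

2.77 kW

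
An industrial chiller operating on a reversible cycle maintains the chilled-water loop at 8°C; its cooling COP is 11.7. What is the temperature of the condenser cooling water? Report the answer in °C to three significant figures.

32.0 °C

COP_R = T_C/(T_H − T_C) gives T_H − T_C = T_C/COP.
With T_C = 281.15 K, T_H = 281.15 × (1 + 1/11.7) = 305.18 K.
Converting, 305.18 K = 32.03°C.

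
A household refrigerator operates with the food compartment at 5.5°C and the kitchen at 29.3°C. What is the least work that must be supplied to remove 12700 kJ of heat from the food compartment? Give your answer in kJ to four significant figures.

1085 kJ

In absolute terms T_C = 278.65 K and T_H = 302.45 K, so ΔT = 23.80 K.
The reversible limit is COP_R = T_C/ΔT = 11.71, so W_min = Q_C/COP = Q_C·ΔT/T_C.
W_min = 12700 × 23.80/278.65 = 1085 kJ.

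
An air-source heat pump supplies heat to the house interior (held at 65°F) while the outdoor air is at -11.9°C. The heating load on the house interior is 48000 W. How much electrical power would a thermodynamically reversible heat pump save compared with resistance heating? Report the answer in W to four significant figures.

43020 W

In absolute terms T_C = 261.25 K and T_H = 291.48 K, so ΔT = 30.23 K.
COP_Carnot = T_H/ΔT = 291.48/30.23 = 9.641.
Resistance heating needs Ẇ_res = Q̇_H = 48000 W; the reversible heat pump needs only Ẇ_hp = Q̇_H/COP = 4979 W.
Saving = 48000 − 4979 = 43020 W.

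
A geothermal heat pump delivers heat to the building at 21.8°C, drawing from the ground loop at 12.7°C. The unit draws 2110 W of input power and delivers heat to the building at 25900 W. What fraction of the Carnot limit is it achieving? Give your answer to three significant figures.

COP_actual = Q̇_H/Ẇ = 25900/2110 = 12.27.
In absolute terms T_C = 285.85 K and T_H = 294.95 K, so ΔT = 9.100 K.
COP_Carnot = T_H/ΔT = 294.95/9.100 = 32.41.
η_II = COP_actual/COP_Carnot = 12.27/32.41 = 0.3787.

0.379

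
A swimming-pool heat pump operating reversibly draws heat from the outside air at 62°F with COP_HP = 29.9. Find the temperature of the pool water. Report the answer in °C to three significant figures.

26.7 °C

COP_HP = T_H/(T_H − T_C) rearranges to T_H = COP·T_C/(COP − 1).
With T_C = 289.82 K, T_H = 29.9 × 289.82/28.90 = 299.84 K.
Converting, 299.84 K = 26.69°C.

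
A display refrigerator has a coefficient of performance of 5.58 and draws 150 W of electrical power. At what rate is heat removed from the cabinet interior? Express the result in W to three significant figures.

Q̇_C = COP × Ẇ = 5.58 × 150.0 = 837.0 W.

837 W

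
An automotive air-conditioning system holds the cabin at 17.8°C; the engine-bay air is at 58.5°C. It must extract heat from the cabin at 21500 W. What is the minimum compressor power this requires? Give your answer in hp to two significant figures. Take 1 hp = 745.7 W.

In absolute terms T_C = 290.95 K and T_H = 331.65 K, so ΔT = 40.70 K.
COP_Carnot = T_C/ΔT = 290.95/40.70 = 7.149.
Ẇ_min = Q̇/COP_Carnot = 21500/7.149 = 3008 W = 4.033 hp.

4.0 hp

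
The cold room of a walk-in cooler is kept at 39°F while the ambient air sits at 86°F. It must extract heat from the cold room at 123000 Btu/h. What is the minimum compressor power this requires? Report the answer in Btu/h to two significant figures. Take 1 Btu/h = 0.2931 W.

12000 Btu/h

In absolute terms T_C = 277.04 K and T_H = 303.15 K, so ΔT = 26.11 K.
COP_Carnot = T_C/ΔT = 277.04/26.11 = 10.61.
Ẇ_min = Q̇/COP_Carnot = 123000/10.61 = 11590 Btu/h.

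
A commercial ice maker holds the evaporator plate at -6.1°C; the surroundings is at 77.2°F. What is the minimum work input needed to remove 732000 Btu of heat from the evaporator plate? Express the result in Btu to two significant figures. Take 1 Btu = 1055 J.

86000 Btu

In absolute terms T_C = 267.05 K and T_H = 298.26 K, so ΔT = 31.21 K.
The reversible limit is COP_R = T_C/ΔT = 8.556, so W_min = Q_C/COP = Q_C·ΔT/T_C.
W_min = 732000 × 31.21/267.05 = 85550 Btu.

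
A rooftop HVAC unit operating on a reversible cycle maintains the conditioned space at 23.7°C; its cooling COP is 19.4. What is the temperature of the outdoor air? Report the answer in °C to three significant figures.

39.0 °C

COP_R = T_C/(T_H − T_C) gives T_H − T_C = T_C/COP.
With T_C = 296.85 K, T_H = 296.85 × (1 + 1/19.4) = 312.15 K.
Converting, 312.15 K = 39.00°C.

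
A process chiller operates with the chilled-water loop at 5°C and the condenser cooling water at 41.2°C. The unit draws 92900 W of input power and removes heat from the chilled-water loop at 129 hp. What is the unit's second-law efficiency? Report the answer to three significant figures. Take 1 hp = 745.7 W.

0.135

Converting, Q̇_C = 129.0 hp = 96200 W, so COP_actual = Q̇_C/Ẇ = 96200/92900 = 1.035.
In absolute terms T_C = 278.15 K and T_H = 314.35 K, so ΔT = 36.20 K.
COP_Carnot = T_C/ΔT = 278.15/36.20 = 7.684.
η_II = COP_actual/COP_Carnot = 1.035/7.684 = 0.1348.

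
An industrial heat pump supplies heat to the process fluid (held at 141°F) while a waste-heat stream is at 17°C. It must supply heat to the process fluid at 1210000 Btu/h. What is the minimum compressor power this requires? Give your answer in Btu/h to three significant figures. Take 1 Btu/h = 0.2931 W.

In absolute terms T_C = 290.15 K and T_H = 333.71 K, so ΔT = 43.56 K.
COP_Carnot = T_H/ΔT = 333.71/43.56 = 7.662.
Ẇ_min = Q̇/COP_Carnot = 1210000/7.662 = 157900 Btu/h.

158000 Btu/h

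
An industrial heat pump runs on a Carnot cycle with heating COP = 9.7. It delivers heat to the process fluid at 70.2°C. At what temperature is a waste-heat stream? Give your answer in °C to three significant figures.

COP_HP = T_H/(T_H − T_C) gives T_H − T_C = T_H/COP.
With T_H = 343.35 K, T_C = 343.35 × (1 − 1/9.7) = 307.95 K.
Converting, 307.95 K = 34.80°C.

34.8 °C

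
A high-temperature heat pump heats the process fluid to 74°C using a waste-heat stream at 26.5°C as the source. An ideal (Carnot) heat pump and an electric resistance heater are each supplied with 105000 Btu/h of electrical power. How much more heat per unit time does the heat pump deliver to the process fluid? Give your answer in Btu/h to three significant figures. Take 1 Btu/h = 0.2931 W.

In absolute terms T_C = 299.65 K and T_H = 347.15 K, so ΔT = 47.50 K.
COP_Carnot = T_H/ΔT = 347.15/47.50 = 7.308.
The heat pump delivers Q̇_H = COP × Ẇ = 767400 Btu/h; the resistance heater delivers Ẇ = 105000 Btu/h.
Extra = (COP − 1)·Ẇ = 662400 Btu/h.

662000 Btu/h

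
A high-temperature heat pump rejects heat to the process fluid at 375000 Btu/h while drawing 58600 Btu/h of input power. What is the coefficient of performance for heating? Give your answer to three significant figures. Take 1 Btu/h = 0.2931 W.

The first law gives Q̇_H = Q̇_C + Ẇ, so the three rates are Q̇_C = 316400, Q̇_H = 375000, Ẇ = 58600 Btu/h.
COP_HP = Q̇_H/Ẇ = 375000/58600 = 6.399.

6.40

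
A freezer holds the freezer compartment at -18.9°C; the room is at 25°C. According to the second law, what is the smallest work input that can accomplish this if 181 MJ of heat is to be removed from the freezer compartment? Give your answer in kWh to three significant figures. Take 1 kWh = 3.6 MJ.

8.68 kWh

In absolute terms T_C = 254.25 K and T_H = 298.15 K, so ΔT = 43.90 K.
The reversible limit is COP_R = T_C/ΔT = 5.792, so W_min = Q_C/COP = Q_C·ΔT/T_C.
W_min = 181.0 × 43.90/254.25 = 31.25 MJ = 8.681 kWh.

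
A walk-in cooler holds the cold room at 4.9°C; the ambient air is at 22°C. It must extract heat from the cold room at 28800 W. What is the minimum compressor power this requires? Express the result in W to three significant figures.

1770 W

In absolute terms T_C = 278.05 K and T_H = 295.15 K, so ΔT = 17.10 K.
COP_Carnot = T_C/ΔT = 278.05/17.10 = 16.26.
Ẇ_min = Q̇/COP_Carnot = 28800/16.26 = 1771 W.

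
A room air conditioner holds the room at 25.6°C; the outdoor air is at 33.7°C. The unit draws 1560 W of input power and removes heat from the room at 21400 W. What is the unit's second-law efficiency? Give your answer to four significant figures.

COP_actual = Q̇_C/Ẇ = 21400/1560 = 13.72.
In absolute terms T_C = 298.75 K and T_H = 306.85 K, so ΔT = 8.100 K.
COP_Carnot = T_C/ΔT = 298.75/8.100 = 36.88.
η_II = COP_actual/COP_Carnot = 13.72/36.88 = 0.3719.

0.3719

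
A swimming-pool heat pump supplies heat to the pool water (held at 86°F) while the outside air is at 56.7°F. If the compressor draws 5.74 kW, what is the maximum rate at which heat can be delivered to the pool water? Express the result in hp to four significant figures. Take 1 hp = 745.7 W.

143.4 hp

In absolute terms T_C = 286.87 K and T_H = 303.15 K, so ΔT = 16.28 K.
COP_Carnot = T_H/ΔT = 303.15/16.28 = 18.62.
Q̇_max = COP_Carnot × Ẇ = 18.62 × 5.740 kW = 106.9 kW = 143.4 hp.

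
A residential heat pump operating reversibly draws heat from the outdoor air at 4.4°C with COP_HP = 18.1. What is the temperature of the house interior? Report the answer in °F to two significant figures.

69 °F

COP_HP = T_H/(T_H − T_C) rearranges to T_H = COP·T_C/(COP − 1).
With T_C = 277.55 K, T_H = 18.1 × 277.55/17.10 = 293.78 K.
Converting, 293.78 K = 69.14°F.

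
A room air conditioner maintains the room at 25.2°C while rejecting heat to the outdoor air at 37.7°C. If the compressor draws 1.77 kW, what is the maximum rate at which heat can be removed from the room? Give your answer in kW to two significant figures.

42 kW

In absolute terms T_C = 298.35 K and T_H = 310.85 K, so ΔT = 12.50 K.
COP_Carnot = T_C/ΔT = 298.35/12.50 = 23.87.
Q̇_max = COP_Carnot × Ẇ = 23.87 × 1.770 kW = 42.25 kW.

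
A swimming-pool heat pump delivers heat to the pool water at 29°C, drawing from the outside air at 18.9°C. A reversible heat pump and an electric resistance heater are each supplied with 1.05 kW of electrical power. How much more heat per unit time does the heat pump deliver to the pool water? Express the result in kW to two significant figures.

30 kW

In absolute terms T_C = 292.05 K and T_H = 302.15 K, so ΔT = 10.10 K.
COP_Carnot = T_H/ΔT = 302.15/10.10 = 29.92.
The heat pump delivers Q̇_H = COP × Ẇ = 31.41 kW; the resistance heater delivers Ẇ = 1.050 kW.
Extra = (COP − 1)·Ẇ = 30.36 kW.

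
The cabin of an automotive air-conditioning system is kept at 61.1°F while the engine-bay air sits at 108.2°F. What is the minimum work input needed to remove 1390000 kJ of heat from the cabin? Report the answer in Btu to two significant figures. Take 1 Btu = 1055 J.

120000 Btu

In absolute terms T_C = 289.32 K and T_H = 315.48 K, so ΔT = 26.17 K.
The reversible limit is COP_R = T_C/ΔT = 11.06, so W_min = Q_C/COP = Q_C·ΔT/T_C.
W_min = 1390000 × 26.17/289.32 = 125700 kJ = 119200 Btu.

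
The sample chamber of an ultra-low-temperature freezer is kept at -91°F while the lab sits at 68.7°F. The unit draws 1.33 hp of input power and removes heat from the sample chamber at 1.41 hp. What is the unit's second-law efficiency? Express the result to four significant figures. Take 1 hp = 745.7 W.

COP_actual = Q̇_C/Ẇ = 1.410/1.330 = 1.060.
In absolute terms T_C = 204.82 K and T_H = 293.54 K, so ΔT = 88.72 K.
COP_Carnot = T_C/ΔT = 204.82/88.72 = 2.309.
η_II = COP_actual/COP_Carnot = 1.060/2.309 = 0.4592.

0.4592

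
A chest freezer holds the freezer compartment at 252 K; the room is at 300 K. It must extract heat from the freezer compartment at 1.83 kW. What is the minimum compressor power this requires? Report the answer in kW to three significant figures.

0.349 kW

The reservoir spacing is ΔT = 300 − 252 = 48.00 K.
COP_Carnot = T_C/ΔT = 252.00/48.00 = 5.250.
Ẇ_min = Q̇/COP_Carnot = 1.830/5.250 = 0.3486 kW.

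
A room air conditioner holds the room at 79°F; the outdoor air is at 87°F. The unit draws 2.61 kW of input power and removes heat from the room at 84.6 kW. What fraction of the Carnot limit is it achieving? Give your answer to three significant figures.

0.481

COP_actual = Q̇_C/Ẇ = 84.60/2.610 = 32.41.
In absolute terms T_C = 299.26 K and T_H = 303.71 K, so ΔT = 4.444 K.
COP_Carnot = T_C/ΔT = 299.26/4.444 = 67.33.
η_II = COP_actual/COP_Carnot = 32.41/67.33 = 0.4814.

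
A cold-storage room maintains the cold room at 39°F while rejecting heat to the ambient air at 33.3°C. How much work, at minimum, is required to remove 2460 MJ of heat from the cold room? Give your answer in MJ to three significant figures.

In absolute terms T_C = 277.04 K and T_H = 306.45 K, so ΔT = 29.41 K.
The reversible limit is COP_R = T_C/ΔT = 9.420, so W_min = Q_C/COP = Q_C·ΔT/T_C.
W_min = 2460 × 29.41/277.04 = 261.2 MJ.

261 MJ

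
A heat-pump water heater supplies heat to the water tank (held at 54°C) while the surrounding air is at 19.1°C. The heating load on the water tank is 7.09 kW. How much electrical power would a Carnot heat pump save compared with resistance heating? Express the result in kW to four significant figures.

6.334 kW

In absolute terms T_C = 292.25 K and T_H = 327.15 K, so ΔT = 34.90 K.
COP_Carnot = T_H/ΔT = 327.15/34.90 = 9.374.
Resistance heating needs Ẇ_res = Q̇_H = 7.090 kW; the reversible heat pump needs only Ẇ_hp = Q̇_H/COP = 0.7564 kW.
Saving = 7.090 − 0.7564 = 6.334 kW.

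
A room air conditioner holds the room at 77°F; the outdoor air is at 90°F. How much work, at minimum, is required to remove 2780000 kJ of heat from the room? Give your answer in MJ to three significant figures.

67.3 MJ

In absolute terms T_C = 298.15 K and T_H = 305.37 K, so ΔT = 7.222 K.
The reversible limit is COP_R = T_C/ΔT = 41.28, so W_min = Q_C/COP = Q_C·ΔT/T_C.
W_min = 2780000 × 7.222/298.15 = 67340 kJ = 67.34 MJ.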